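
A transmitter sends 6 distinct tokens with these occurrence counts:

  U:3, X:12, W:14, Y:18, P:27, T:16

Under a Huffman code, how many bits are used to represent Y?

Build the tree from the bottom:
combine U(3), X(12) → 15
combine W(14), 15 → 29
combine T(16), Y(18) → 34
combine P(27), 29 → 56
combine 34, 56 → 90
Y sits 2 levels below the root, so its codeword is 2 bits.

2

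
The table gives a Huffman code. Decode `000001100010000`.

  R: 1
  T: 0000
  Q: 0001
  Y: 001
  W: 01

Read left to right; each codeword is recognised as soon as it completes (prefix code):
  0000→T | 01→W | 1→R | 0001→Q | 0000→T
Decoded message: TWRQT

TWRQT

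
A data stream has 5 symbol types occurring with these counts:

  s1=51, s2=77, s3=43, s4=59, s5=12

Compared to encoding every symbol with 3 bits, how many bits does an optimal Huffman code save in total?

187

Fixed-length: 3 bits × 242 symbols = 726 bits.
Huffman merges:
combine s5(12), s3(43) → 55
combine s1(51), 55 → 106
combine s4(59), s2(77) → 136
combine 106, 136 → 242
Huffman total = 55 + 106 + 136 + 242 = 539 bits.
Saving = 726 − 539 = 187 bits.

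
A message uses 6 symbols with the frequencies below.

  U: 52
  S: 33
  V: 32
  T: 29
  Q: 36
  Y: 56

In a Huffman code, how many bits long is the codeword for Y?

2

Huffman merges, smallest pair first:
merge T(29) and V(32): 61
merge S(33) and Q(36): 69
merge U(52) and Y(56): 108
merge 61 and 69: 130
merge 108 and 130: 238
The subtree containing Y is merged 2 times, so code length = 2.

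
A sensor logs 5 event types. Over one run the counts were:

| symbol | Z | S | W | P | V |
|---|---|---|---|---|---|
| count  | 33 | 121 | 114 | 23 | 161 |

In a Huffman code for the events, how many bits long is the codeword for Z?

3

Build the tree from the bottom:
merge P(23) and Z(33): 56
merge 56 and W(114): 170
merge S(121) and V(161): 282
merge 170 and 282: 452
Z sits 3 levels below the root, so its codeword is 3 bits.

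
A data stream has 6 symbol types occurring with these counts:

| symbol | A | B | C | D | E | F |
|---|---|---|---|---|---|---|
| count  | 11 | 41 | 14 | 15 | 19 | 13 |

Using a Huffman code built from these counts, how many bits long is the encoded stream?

279

Merge the two smallest weights repeatedly:
merge A(11) and F(13): 24
merge C(14) and D(15): 29
merge E(19) and 24: 43
merge 29 and B(41): 70
merge 43 and 70: 113
The encoded length is the sum of every internal node's weight: 24 + 29 + 43 + 70 + 113 = 279 bits.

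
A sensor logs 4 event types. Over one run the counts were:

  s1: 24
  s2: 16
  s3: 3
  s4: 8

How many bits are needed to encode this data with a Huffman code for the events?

Merge the two smallest weights repeatedly:
s3(3) + s4(8) → 11
11 + s2(16) → 27
s1(24) + 27 → 51
The encoded length is the sum of every internal node's weight: 11 + 27 + 51 = 89 bits.

89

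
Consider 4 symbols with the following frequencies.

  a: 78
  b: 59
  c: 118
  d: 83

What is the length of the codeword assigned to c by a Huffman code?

Build the tree from the bottom:
combine b(59), a(78) → 137
combine d(83), c(118) → 201
combine 137, 201 → 338
c's leaf is at depth 2, giving a 2-bit codeword.

2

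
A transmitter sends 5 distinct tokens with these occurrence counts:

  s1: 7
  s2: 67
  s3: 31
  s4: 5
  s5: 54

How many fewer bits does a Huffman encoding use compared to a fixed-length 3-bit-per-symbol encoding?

Fixed-length: 3 bits × 164 symbols = 492 bits.
Huffman merges:
combine s4(5), s1(7) → 12
combine 12, s3(31) → 43
combine 43, s5(54) → 97
combine s2(67), 97 → 164
Huffman total = 12 + 43 + 97 + 164 = 316 bits.
Saving = 492 − 316 = 176 bits.

176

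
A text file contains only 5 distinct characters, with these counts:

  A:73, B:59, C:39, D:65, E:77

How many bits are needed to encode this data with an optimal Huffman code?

724

Build the Huffman tree bottom-up:
combine C(39), B(59) → 98
combine D(65), A(73) → 138
combine E(77), 98 → 175
combine 138, 175 → 313
The encoded length is the sum of every internal node's weight: 98 + 138 + 175 + 313 = 724 bits.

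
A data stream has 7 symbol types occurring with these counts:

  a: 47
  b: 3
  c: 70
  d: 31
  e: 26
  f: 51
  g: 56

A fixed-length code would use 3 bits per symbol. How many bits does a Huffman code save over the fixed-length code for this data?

97

Fixed-length: 3 bits × 284 symbols = 852 bits.
Huffman merges:
b(3) + e(26) → 29
29 + d(31) → 60
a(47) + f(51) → 98
g(56) + 60 → 116
c(70) + 98 → 168
116 + 168 → 284
Huffman total = 29 + 60 + 98 + 116 + 168 + 284 = 755 bits.
Saving = 852 − 755 = 97 bits.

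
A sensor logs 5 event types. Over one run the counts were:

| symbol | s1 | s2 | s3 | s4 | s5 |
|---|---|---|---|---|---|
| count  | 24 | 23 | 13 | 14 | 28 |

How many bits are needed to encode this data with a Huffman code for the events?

231

Greedily combine the two least-frequent nodes:
combine s3(13), s4(14) → 27
combine s2(23), s1(24) → 47
combine 27, s5(28) → 55
combine 47, 55 → 102
Total encoded bits = sum of merged weights = 27 + 47 + 55 + 102 = 231.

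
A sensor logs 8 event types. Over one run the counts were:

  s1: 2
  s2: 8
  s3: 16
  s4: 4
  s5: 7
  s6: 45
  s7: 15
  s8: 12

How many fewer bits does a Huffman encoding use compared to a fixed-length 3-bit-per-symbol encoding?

51

Fixed-length: 3 bits × 109 symbols = 327 bits.
Huffman merges:
merge s1(2) and s4(4): 6
merge 6 and s5(7): 13
merge s2(8) and s8(12): 20
merge 13 and s7(15): 28
merge s3(16) and 20: 36
merge 28 and 36: 64
merge s6(45) and 64: 109
Huffman total = 6 + 13 + 20 + 28 + 36 + 64 + 109 = 276 bits.
Saving = 327 − 276 = 51 bits.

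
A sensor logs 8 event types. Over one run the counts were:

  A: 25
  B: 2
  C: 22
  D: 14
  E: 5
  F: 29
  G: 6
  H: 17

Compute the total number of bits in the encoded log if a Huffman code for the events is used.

Build the Huffman tree bottom-up:
B(2) + E(5) → 7
G(6) + 7 → 13
13 + D(14) → 27
H(17) + C(22) → 39
A(25) + 27 → 52
F(29) + 39 → 68
52 + 68 → 120
The encoded length is the sum of every internal node's weight: 7 + 13 + 27 + 39 + 52 + 68 + 120 = 326 bits.

326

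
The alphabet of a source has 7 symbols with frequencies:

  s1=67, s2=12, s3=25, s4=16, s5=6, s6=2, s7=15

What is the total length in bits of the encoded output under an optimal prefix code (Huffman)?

323

Build the Huffman tree bottom-up:
merge s6(2) and s5(6): 8
merge 8 and s2(12): 20
merge s7(15) and s4(16): 31
merge 20 and s3(25): 45
merge 31 and 45: 76
merge s1(67) and 76: 143
Each symbol's bit-cost is frequency × depth; summing gives 323 bits (equivalently 8 + 20 + 31 + 45 + 76 + 143).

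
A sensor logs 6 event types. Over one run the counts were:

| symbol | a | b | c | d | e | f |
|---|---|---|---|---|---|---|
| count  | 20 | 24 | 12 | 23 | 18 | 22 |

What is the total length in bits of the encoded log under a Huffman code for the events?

Merge the two smallest weights repeatedly:
c(12) + e(18) → 30
a(20) + f(22) → 42
d(23) + b(24) → 47
30 + 42 → 72
47 + 72 → 119
Each symbol's bit-cost is frequency × depth; summing gives 310 bits (equivalently 30 + 42 + 47 + 72 + 119).

310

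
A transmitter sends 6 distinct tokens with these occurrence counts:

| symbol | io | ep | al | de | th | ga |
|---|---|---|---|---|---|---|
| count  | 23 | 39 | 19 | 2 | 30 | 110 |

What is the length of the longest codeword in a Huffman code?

Merge the two lowest-weight nodes at each step:
de(2) + al(19) → 21
21 + io(23) → 44
th(30) + ep(39) → 69
44 + 69 → 113
ga(110) + 113 → 223
The first pair merged (de, al) ends up deepest, at depth 4.

4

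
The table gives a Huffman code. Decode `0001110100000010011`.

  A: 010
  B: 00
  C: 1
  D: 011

Read left to right; each codeword is recognised as soon as it completes (prefix code):
  00→B | 011→D | 1→C | 010→A | 00→B | 00→B | 010→A | 011→D
Decoded message: BDCABBAD

BDCABBAD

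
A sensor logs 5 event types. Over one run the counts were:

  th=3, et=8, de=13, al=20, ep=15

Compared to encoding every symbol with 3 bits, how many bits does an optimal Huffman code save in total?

Fixed-length: 3 bits × 59 symbols = 177 bits.
Huffman merges:
th(3) + et(8) → 11
11 + de(13) → 24
ep(15) + al(20) → 35
24 + 35 → 59
Huffman total = 11 + 24 + 35 + 59 = 129 bits.
Saving = 177 − 129 = 48 bits.

48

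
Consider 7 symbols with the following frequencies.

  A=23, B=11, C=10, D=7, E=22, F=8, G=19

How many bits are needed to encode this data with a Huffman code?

270

Merge the two smallest weights repeatedly:
merge D(7) and F(8): 15
merge C(10) and B(11): 21
merge 15 and G(19): 34
merge 21 and E(22): 43
merge A(23) and 34: 57
merge 43 and 57: 100
The encoded length is the sum of every internal node's weight: 15 + 21 + 34 + 43 + 57 + 100 = 270 bits.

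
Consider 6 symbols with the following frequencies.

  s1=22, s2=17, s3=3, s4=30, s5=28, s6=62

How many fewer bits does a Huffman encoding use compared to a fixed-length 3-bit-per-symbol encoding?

104

Fixed-length: 3 bits × 162 symbols = 486 bits.
Huffman merges:
merge s3(3) and s2(17): 20
merge 20 and s1(22): 42
merge s5(28) and s4(30): 58
merge 42 and 58: 100
merge s6(62) and 100: 162
Huffman total = 20 + 42 + 58 + 100 + 162 = 382 bits.
Saving = 486 − 382 = 104 bits.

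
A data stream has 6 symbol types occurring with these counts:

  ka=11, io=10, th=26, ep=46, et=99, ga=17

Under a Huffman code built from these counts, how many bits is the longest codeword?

5

Merge the two lowest-weight nodes at each step:
io(10) + ka(11) → 21
ga(17) + 21 → 38
th(26) + 38 → 64
ep(46) + 64 → 110
et(99) + 110 → 209
Maximum depth reached is 5.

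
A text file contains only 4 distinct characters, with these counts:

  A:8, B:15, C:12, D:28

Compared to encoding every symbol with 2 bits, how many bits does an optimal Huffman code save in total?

8

Fixed-length: 2 bits × 63 symbols = 126 bits.
Huffman merges:
combine A(8), C(12) → 20
combine B(15), 20 → 35
combine D(28), 35 → 63
Huffman total = 20 + 35 + 63 = 118 bits.
Saving = 126 − 118 = 8 bits.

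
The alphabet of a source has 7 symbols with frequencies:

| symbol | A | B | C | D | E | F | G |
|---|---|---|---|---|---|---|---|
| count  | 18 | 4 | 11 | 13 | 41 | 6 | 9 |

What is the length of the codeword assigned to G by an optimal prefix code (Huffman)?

4

Build the tree from the bottom:
B(4) + F(6) → 10
G(9) + 10 → 19
C(11) + D(13) → 24
A(18) + 19 → 37
24 + 37 → 61
E(41) + 61 → 102
G sits 4 levels below the root, so its codeword is 4 bits.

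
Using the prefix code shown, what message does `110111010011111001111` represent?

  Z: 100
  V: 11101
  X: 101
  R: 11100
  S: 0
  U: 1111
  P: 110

PVSSUZU

Read left to right; each codeword is recognised as soon as it completes (prefix code):
  110→P | 11101→V | 0→S | 0→S | 1111→U | 100→Z | 1111→U
Decoded message: PVSSUZU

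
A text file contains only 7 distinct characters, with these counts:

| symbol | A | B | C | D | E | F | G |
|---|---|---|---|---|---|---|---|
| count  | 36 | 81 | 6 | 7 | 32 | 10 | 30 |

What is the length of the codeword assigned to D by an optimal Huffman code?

5

Build the tree from the bottom:
combine C(6), D(7) → 13
combine F(10), 13 → 23
combine 23, G(30) → 53
combine E(32), A(36) → 68
combine 53, 68 → 121
combine B(81), 121 → 202
D's leaf is at depth 5, giving a 5-bit codeword.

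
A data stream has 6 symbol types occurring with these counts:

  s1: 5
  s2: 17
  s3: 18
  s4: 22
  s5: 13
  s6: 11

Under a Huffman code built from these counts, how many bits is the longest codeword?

4

Merge the two lowest-weight nodes at each step:
combine s1(5), s6(11) → 16
combine s5(13), 16 → 29
combine s2(17), s3(18) → 35
combine s4(22), 29 → 51
combine 35, 51 → 86
The rarest symbols sit at the bottom; the longest codeword is 4 bits.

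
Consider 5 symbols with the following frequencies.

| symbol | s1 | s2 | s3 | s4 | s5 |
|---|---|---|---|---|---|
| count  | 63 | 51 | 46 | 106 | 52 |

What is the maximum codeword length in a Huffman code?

3

Merge the two lowest-weight nodes at each step:
merge s3(46) and s2(51): 97
merge s5(52) and s1(63): 115
merge 97 and s4(106): 203
merge 115 and 203: 318
The first pair merged (s3, s2) ends up deepest, at depth 3.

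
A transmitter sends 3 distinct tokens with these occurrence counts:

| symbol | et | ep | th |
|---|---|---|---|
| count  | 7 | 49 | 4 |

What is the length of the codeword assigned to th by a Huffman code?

Repeatedly merge the two smallest:
combine th(4), et(7) → 11
combine 11, ep(49) → 60
th's leaf is at depth 2, giving a 2-bit codeword.

2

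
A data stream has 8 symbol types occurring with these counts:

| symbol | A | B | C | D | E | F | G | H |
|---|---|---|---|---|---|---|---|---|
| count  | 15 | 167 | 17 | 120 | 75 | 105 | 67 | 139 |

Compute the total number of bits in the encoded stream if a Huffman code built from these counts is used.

1940

Greedily combine the two least-frequent nodes:
merge A(15) and C(17): 32
merge 32 and G(67): 99
merge E(75) and 99: 174
merge F(105) and D(120): 225
merge H(139) and B(167): 306
merge 174 and 225: 399
merge 306 and 399: 705
Total encoded bits = sum of merged weights = 32 + 99 + 174 + 225 + 306 + 399 + 705 = 1940.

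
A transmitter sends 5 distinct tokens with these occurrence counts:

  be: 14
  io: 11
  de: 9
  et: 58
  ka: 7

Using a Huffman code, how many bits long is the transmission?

Greedily combine the two least-frequent nodes:
merge ka(7) and de(9): 16
merge io(11) and be(14): 25
merge 16 and 25: 41
merge 41 and et(58): 99
The encoded length is the sum of every internal node's weight: 16 + 25 + 41 + 99 = 181 bits.

181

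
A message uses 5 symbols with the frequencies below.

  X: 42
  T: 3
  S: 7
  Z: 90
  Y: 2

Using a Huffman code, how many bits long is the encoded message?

Build the Huffman tree bottom-up:
Y(2) + T(3) → 5
5 + S(7) → 12
12 + X(42) → 54
54 + Z(90) → 144
Each symbol's bit-cost is frequency × depth; summing gives 215 bits (equivalently 5 + 12 + 54 + 144).

215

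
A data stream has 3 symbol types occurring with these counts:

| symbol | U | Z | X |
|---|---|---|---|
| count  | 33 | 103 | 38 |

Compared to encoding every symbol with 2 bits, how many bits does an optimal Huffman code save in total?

103

Fixed-length: 2 bits × 174 symbols = 348 bits.
Huffman merges:
combine U(33), X(38) → 71
combine 71, Z(103) → 174
Huffman total = 71 + 174 = 245 bits.
Saving = 348 − 245 = 103 bits.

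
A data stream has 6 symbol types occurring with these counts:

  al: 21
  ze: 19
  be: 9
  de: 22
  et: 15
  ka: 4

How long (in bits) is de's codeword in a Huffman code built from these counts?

Repeatedly merge the two smallest:
merge ka(4) and be(9): 13
merge 13 and et(15): 28
merge ze(19) and al(21): 40
merge de(22) and 28: 50
merge 40 and 50: 90
de sits 2 levels below the root, so its codeword is 2 bits.

2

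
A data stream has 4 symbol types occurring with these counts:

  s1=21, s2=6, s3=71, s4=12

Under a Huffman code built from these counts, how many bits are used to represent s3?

Huffman merges, smallest pair first:
merge s2(6) and s4(12): 18
merge 18 and s1(21): 39
merge 39 and s3(71): 110
s3 is merged only at the final step, so code length = 1.

1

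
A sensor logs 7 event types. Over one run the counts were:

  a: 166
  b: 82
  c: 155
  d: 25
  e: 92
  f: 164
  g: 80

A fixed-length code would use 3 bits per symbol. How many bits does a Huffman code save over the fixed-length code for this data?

225

Fixed-length: 3 bits × 764 symbols = 2292 bits.
Huffman merges:
combine d(25), g(80) → 105
combine b(82), e(92) → 174
combine 105, c(155) → 260
combine f(164), a(166) → 330
combine 174, 260 → 434
combine 330, 434 → 764
Huffman total = 105 + 174 + 260 + 330 + 434 + 764 = 2067 bits.
Saving = 2292 − 2067 = 225 bits.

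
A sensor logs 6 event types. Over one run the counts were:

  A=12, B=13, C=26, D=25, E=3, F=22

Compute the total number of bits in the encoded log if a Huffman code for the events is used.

245

Greedily combine the two least-frequent nodes:
combine E(3), A(12) → 15
combine B(13), 15 → 28
combine F(22), D(25) → 47
combine C(26), 28 → 54
combine 47, 54 → 101
Each symbol's bit-cost is frequency × depth; summing gives 245 bits (equivalently 15 + 28 + 47 + 54 + 101).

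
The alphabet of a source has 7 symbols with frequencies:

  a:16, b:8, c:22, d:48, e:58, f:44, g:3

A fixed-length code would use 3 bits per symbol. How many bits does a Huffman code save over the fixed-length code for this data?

112

Fixed-length: 3 bits × 199 symbols = 597 bits.
Huffman merges:
g(3) + b(8) → 11
11 + a(16) → 27
c(22) + 27 → 49
f(44) + d(48) → 92
49 + e(58) → 107
92 + 107 → 199
Huffman total = 11 + 27 + 49 + 92 + 107 + 199 = 485 bits.
Saving = 597 − 485 = 112 bits.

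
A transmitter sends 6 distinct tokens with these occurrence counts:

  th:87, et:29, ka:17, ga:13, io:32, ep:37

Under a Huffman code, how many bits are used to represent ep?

3

Repeatedly merge the two smallest:
ga(13) + ka(17) → 30
et(29) + 30 → 59
io(32) + ep(37) → 69
59 + 69 → 128
th(87) + 128 → 215
The subtree containing ep is merged 3 times, so code length = 3.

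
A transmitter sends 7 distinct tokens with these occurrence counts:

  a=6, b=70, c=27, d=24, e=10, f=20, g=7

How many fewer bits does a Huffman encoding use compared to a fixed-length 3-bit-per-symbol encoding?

Fixed-length: 3 bits × 164 symbols = 492 bits.
Huffman merges:
a(6) + g(7) → 13
e(10) + 13 → 23
f(20) + 23 → 43
d(24) + c(27) → 51
43 + 51 → 94
b(70) + 94 → 164
Huffman total = 13 + 23 + 43 + 51 + 94 + 164 = 388 bits.
Saving = 492 − 388 = 104 bits.

104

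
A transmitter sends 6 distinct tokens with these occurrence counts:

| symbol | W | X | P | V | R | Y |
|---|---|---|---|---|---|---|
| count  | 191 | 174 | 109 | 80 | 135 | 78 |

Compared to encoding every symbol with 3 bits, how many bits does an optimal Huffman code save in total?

Fixed-length: 3 bits × 767 symbols = 2301 bits.
Huffman merges:
combine Y(78), V(80) → 158
combine P(109), R(135) → 244
combine 158, X(174) → 332
combine W(191), 244 → 435
combine 332, 435 → 767
Huffman total = 158 + 244 + 332 + 435 + 767 = 1936 bits.
Saving = 2301 − 1936 = 365 bits.

365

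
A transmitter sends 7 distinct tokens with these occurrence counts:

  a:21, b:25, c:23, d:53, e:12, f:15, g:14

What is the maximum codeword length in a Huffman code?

Merge the two lowest-weight nodes at each step:
e(12) + g(14) → 26
f(15) + a(21) → 36
c(23) + b(25) → 48
26 + 36 → 62
48 + d(53) → 101
62 + 101 → 163
The rarest symbols sit at the bottom; the longest codeword is 3 bits.

3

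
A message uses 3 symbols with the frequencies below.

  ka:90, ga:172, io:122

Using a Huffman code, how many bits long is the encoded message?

596

Build the Huffman tree bottom-up:
merge ka(90) and io(122): 212
merge ga(172) and 212: 384
Total encoded bits = sum of merged weights = 212 + 384 = 596.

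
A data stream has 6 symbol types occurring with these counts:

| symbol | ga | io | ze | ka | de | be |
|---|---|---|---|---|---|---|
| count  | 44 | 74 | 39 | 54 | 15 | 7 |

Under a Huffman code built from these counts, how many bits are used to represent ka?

Repeatedly merge the two smallest:
merge be(7) and de(15): 22
merge 22 and ze(39): 61
merge ga(44) and ka(54): 98
merge 61 and io(74): 135
merge 98 and 135: 233
ka's leaf is at depth 2, giving a 2-bit codeword.

2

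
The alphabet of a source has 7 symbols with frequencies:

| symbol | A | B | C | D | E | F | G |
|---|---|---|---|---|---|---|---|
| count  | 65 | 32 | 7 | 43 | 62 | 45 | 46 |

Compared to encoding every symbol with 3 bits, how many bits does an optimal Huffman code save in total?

Fixed-length: 3 bits × 300 symbols = 900 bits.
Huffman merges:
C(7) + B(32) → 39
39 + D(43) → 82
F(45) + G(46) → 91
E(62) + A(65) → 127
82 + 91 → 173
127 + 173 → 300
Huffman total = 39 + 82 + 91 + 127 + 173 + 300 = 812 bits.
Saving = 900 − 812 = 88 bits.

88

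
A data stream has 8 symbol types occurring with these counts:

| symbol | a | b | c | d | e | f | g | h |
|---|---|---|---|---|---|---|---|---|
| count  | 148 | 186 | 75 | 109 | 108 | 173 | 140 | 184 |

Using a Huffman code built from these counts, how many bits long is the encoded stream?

Merge the two smallest weights repeatedly:
combine c(75), e(108) → 183
combine d(109), g(140) → 249
combine a(148), f(173) → 321
combine 183, h(184) → 367
combine b(186), 249 → 435
combine 321, 367 → 688
combine 435, 688 → 1123
The encoded length is the sum of every internal node's weight: 183 + 249 + 321 + 367 + 435 + 688 + 1123 = 3366 bits.

3366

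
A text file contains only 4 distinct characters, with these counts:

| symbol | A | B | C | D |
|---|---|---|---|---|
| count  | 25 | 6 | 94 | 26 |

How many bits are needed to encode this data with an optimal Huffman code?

Merge the two smallest weights repeatedly:
B(6) + A(25) → 31
D(26) + 31 → 57
57 + C(94) → 151
Total encoded bits = sum of merged weights = 31 + 57 + 151 = 239.

239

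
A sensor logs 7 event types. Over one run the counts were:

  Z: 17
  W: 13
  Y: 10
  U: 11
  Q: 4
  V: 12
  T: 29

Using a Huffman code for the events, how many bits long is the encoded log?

256

Build the Huffman tree bottom-up:
combine Q(4), Y(10) → 14
combine U(11), V(12) → 23
combine W(13), 14 → 27
combine Z(17), 23 → 40
combine 27, T(29) → 56
combine 40, 56 → 96
The encoded length is the sum of every internal node's weight: 14 + 23 + 27 + 40 + 56 + 96 = 256 bits.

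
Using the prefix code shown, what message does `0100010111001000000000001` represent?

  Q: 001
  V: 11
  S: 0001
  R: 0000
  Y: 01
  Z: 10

Read left to right; each codeword is recognised as soon as it completes (prefix code):
  01→Y | 0001→S | 01→Y | 11→V | 001→Q | 0000→R | 0000→R | 0001→S
Decoded message: YSYVQRRS

YSYVQRRS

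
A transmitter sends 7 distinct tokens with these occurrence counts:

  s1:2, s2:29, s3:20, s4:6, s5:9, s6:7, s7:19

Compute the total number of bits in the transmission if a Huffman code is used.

231

Greedily combine the two least-frequent nodes:
combine s1(2), s4(6) → 8
combine s6(7), 8 → 15
combine s5(9), 15 → 24
combine s7(19), s3(20) → 39
combine 24, s2(29) → 53
combine 39, 53 → 92
The encoded length is the sum of every internal node's weight: 8 + 15 + 24 + 39 + 53 + 92 = 231 bits.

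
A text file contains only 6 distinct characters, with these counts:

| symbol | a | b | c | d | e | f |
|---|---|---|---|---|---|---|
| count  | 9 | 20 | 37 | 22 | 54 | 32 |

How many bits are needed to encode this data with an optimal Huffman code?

Build the Huffman tree bottom-up:
merge a(9) and b(20): 29
merge d(22) and 29: 51
merge f(32) and c(37): 69
merge 51 and e(54): 105
merge 69 and 105: 174
The encoded length is the sum of every internal node's weight: 29 + 51 + 69 + 105 + 174 = 428 bits.

428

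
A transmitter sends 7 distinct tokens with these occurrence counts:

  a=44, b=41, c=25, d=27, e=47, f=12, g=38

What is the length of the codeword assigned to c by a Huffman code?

Build the tree from the bottom:
merge f(12) and c(25): 37
merge d(27) and 37: 64
merge g(38) and b(41): 79
merge a(44) and e(47): 91
merge 64 and 79: 143
merge 91 and 143: 234
The subtree containing c is merged 4 times, so code length = 4.

4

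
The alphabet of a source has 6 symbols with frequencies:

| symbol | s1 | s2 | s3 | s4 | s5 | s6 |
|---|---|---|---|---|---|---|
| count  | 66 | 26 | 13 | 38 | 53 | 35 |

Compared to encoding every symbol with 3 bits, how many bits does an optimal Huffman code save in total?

Fixed-length: 3 bits × 231 symbols = 693 bits.
Huffman merges:
merge s3(13) and s2(26): 39
merge s6(35) and s4(38): 73
merge 39 and s5(53): 92
merge s1(66) and 73: 139
merge 92 and 139: 231
Huffman total = 39 + 73 + 92 + 139 + 231 = 574 bits.
Saving = 693 − 574 = 119 bits.

119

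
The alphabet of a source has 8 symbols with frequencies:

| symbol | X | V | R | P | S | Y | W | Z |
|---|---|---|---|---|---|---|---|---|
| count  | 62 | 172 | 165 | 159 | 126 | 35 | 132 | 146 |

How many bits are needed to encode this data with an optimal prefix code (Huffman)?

2916

Build the Huffman tree bottom-up:
Y(35) + X(62) → 97
97 + S(126) → 223
W(132) + Z(146) → 278
P(159) + R(165) → 324
V(172) + 223 → 395
278 + 324 → 602
395 + 602 → 997
Each symbol's bit-cost is frequency × depth; summing gives 2916 bits (equivalently 97 + 223 + 278 + 324 + 395 + 602 + 997).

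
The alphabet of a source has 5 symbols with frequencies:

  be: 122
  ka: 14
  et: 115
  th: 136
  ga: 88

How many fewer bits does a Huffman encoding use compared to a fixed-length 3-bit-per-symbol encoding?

Fixed-length: 3 bits × 475 symbols = 1425 bits.
Huffman merges:
ka(14) + ga(88) → 102
102 + et(115) → 217
be(122) + th(136) → 258
217 + 258 → 475
Huffman total = 102 + 217 + 258 + 475 = 1052 bits.
Saving = 1425 − 1052 = 373 bits.

373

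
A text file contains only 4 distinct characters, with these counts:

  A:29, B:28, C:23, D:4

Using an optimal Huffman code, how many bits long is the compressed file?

166

Greedily combine the two least-frequent nodes:
merge D(4) and C(23): 27
merge 27 and B(28): 55
merge A(29) and 55: 84
Total encoded bits = sum of merged weights = 27 + 55 + 84 = 166.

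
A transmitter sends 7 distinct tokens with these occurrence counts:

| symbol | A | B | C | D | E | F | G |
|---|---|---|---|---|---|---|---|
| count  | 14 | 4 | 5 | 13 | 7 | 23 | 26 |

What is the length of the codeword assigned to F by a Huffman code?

2

Build the tree from the bottom:
B(4) + C(5) → 9
E(7) + 9 → 16
D(13) + A(14) → 27
16 + F(23) → 39
G(26) + 27 → 53
39 + 53 → 92
The subtree containing F is merged 2 times, so code length = 2.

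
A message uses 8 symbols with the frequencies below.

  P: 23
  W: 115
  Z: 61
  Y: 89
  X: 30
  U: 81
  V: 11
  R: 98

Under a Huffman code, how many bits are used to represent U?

3

Build the tree from the bottom:
combine V(11), P(23) → 34
combine X(30), 34 → 64
combine Z(61), 64 → 125
combine U(81), Y(89) → 170
combine R(98), W(115) → 213
combine 125, 170 → 295
combine 213, 295 → 508
U's leaf is at depth 3, giving a 3-bit codeword.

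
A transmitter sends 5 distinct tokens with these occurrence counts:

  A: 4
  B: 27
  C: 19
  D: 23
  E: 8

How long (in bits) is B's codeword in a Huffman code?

2

Huffman merges, smallest pair first:
combine A(4), E(8) → 12
combine 12, C(19) → 31
combine D(23), B(27) → 50
combine 31, 50 → 81
The subtree containing B is merged 2 times, so code length = 2.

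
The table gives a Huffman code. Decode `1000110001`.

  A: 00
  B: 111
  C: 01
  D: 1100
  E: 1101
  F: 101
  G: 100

Read left to right; each codeword is recognised as soon as it completes (prefix code):
  100→G | 01→C | 100→G | 01→C
Decoded message: GCGC

GCGC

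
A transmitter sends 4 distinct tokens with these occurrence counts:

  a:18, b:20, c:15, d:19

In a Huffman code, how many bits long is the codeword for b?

Repeatedly merge the two smallest:
c(15) + a(18) → 33
d(19) + b(20) → 39
33 + 39 → 72
b's leaf is at depth 2, giving a 2-bit codeword.

2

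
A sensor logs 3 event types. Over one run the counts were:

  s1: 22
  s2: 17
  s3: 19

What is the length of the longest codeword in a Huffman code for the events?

2

Merge the two lowest-weight nodes at each step:
merge s2(17) and s3(19): 36
merge s1(22) and 36: 58
The first pair merged (s2, s3) ends up deepest, at depth 2.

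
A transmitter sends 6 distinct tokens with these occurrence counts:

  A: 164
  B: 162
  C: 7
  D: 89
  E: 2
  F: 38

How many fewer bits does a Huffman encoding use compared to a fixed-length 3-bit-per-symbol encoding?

434

Fixed-length: 3 bits × 462 symbols = 1386 bits.
Huffman merges:
E(2) + C(7) → 9
9 + F(38) → 47
47 + D(89) → 136
136 + B(162) → 298
A(164) + 298 → 462
Huffman total = 9 + 47 + 136 + 298 + 462 = 952 bits.
Saving = 1386 − 952 = 434 bits.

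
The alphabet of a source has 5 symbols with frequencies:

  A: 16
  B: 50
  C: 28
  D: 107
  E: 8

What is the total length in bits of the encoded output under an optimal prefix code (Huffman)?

387

Merge the two smallest weights repeatedly:
merge E(8) and A(16): 24
merge 24 and C(28): 52
merge B(50) and 52: 102
merge 102 and D(107): 209
Each symbol's bit-cost is frequency × depth; summing gives 387 bits (equivalently 24 + 52 + 102 + 209).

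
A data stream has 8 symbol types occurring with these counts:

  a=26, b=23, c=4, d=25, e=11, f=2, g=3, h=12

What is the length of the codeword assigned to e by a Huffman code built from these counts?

4

Build the tree from the bottom:
merge f(2) and g(3): 5
merge c(4) and 5: 9
merge 9 and e(11): 20
merge h(12) and 20: 32
merge b(23) and d(25): 48
merge a(26) and 32: 58
merge 48 and 58: 106
The subtree containing e is merged 4 times, so code length = 4.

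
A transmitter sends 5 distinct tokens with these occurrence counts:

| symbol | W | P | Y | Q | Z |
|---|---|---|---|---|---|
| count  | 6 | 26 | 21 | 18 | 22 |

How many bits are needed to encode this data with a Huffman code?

Build the Huffman tree bottom-up:
merge W(6) and Q(18): 24
merge Y(21) and Z(22): 43
merge 24 and P(26): 50
merge 43 and 50: 93
Total encoded bits = sum of merged weights = 24 + 43 + 50 + 93 = 210.

210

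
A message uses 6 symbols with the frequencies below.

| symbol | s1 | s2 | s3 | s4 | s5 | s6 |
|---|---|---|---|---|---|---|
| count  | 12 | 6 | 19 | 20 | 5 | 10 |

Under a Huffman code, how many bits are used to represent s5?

Huffman merges, smallest pair first:
merge s5(5) and s2(6): 11
merge s6(10) and 11: 21
merge s1(12) and s3(19): 31
merge s4(20) and 21: 41
merge 31 and 41: 72
s5 sits 4 levels below the root, so its codeword is 4 bits.

4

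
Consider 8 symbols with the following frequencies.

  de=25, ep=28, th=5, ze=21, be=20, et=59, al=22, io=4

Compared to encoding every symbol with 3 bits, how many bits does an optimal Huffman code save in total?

Fixed-length: 3 bits × 184 symbols = 552 bits.
Huffman merges:
combine io(4), th(5) → 9
combine 9, be(20) → 29
combine ze(21), al(22) → 43
combine de(25), ep(28) → 53
combine 29, 43 → 72
combine 53, et(59) → 112
combine 72, 112 → 184
Huffman total = 9 + 29 + 43 + 53 + 72 + 112 + 184 = 502 bits.
Saving = 552 − 502 = 50 bits.

50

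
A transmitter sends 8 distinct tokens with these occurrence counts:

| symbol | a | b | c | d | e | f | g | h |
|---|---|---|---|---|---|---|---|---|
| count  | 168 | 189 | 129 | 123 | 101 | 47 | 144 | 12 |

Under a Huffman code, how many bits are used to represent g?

3

Build the tree from the bottom:
merge h(12) and f(47): 59
merge 59 and e(101): 160
merge d(123) and c(129): 252
merge g(144) and 160: 304
merge a(168) and b(189): 357
merge 252 and 304: 556
merge 357 and 556: 913
g sits 3 levels below the root, so its codeword is 3 bits.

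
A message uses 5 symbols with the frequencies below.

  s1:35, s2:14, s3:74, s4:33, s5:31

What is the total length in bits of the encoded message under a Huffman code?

Greedily combine the two least-frequent nodes:
s2(14) + s5(31) → 45
s4(33) + s1(35) → 68
45 + 68 → 113
s3(74) + 113 → 187
Each symbol's bit-cost is frequency × depth; summing gives 413 bits (equivalently 45 + 68 + 113 + 187).

413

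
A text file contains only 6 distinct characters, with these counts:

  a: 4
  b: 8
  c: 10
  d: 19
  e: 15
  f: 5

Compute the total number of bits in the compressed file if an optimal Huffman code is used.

148

Build the Huffman tree bottom-up:
merge a(4) and f(5): 9
merge b(8) and 9: 17
merge c(10) and e(15): 25
merge 17 and d(19): 36
merge 25 and 36: 61
Each symbol's bit-cost is frequency × depth; summing gives 148 bits (equivalently 9 + 17 + 25 + 36 + 61).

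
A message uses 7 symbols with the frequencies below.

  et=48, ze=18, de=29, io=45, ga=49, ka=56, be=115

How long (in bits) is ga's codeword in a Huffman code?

3

Repeatedly merge the two smallest:
combine ze(18), de(29) → 47
combine io(45), 47 → 92
combine et(48), ga(49) → 97
combine ka(56), 92 → 148
combine 97, be(115) → 212
combine 148, 212 → 360
ga sits 3 levels below the root, so its codeword is 3 bits.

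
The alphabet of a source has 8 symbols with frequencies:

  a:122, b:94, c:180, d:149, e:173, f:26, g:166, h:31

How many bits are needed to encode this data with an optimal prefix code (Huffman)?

Build the Huffman tree bottom-up:
f(26) + h(31) → 57
57 + b(94) → 151
a(122) + d(149) → 271
151 + g(166) → 317
e(173) + c(180) → 353
271 + 317 → 588
353 + 588 → 941
The encoded length is the sum of every internal node's weight: 57 + 151 + 271 + 317 + 353 + 588 + 941 = 2678 bits.

2678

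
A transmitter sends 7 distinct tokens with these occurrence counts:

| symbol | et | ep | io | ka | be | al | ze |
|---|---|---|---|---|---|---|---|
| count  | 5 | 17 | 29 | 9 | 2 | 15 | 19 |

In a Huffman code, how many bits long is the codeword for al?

Build the tree from the bottom:
be(2) + et(5) → 7
7 + ka(9) → 16
al(15) + 16 → 31
ep(17) + ze(19) → 36
io(29) + 31 → 60
36 + 60 → 96
al's leaf is at depth 3, giving a 3-bit codeword.

3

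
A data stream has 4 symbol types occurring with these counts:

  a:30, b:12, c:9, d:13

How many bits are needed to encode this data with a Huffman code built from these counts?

119

Merge the two smallest weights repeatedly:
merge c(9) and b(12): 21
merge d(13) and 21: 34
merge a(30) and 34: 64
The encoded length is the sum of every internal node's weight: 21 + 34 + 64 = 119 bits.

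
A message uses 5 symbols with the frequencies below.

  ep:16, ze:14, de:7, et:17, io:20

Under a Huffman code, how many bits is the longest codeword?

Merge the two lowest-weight nodes at each step:
combine de(7), ze(14) → 21
combine ep(16), et(17) → 33
combine io(20), 21 → 41
combine 33, 41 → 74
The first pair merged (de, ze) ends up deepest, at depth 3.

3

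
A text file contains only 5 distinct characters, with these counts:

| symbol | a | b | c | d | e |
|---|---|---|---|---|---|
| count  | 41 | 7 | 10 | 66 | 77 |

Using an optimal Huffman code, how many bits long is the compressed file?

400

Merge the two smallest weights repeatedly:
merge b(7) and c(10): 17
merge 17 and a(41): 58
merge 58 and d(66): 124
merge e(77) and 124: 201
Each symbol's bit-cost is frequency × depth; summing gives 400 bits (equivalently 17 + 58 + 124 + 201).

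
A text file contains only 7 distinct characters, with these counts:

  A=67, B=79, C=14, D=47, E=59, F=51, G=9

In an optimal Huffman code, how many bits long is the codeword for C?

4

Build the tree from the bottom:
combine G(9), C(14) → 23
combine 23, D(47) → 70
combine F(51), E(59) → 110
combine A(67), 70 → 137
combine B(79), 110 → 189
combine 137, 189 → 326
C's leaf is at depth 4, giving a 4-bit codeword.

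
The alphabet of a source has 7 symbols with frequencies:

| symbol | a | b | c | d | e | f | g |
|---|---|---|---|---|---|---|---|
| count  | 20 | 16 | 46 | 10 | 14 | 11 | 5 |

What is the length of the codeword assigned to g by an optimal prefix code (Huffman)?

Huffman merges, smallest pair first:
merge g(5) and d(10): 15
merge f(11) and e(14): 25
merge 15 and b(16): 31
merge a(20) and 25: 45
merge 31 and 45: 76
merge c(46) and 76: 122
g sits 4 levels below the root, so its codeword is 4 bits.

4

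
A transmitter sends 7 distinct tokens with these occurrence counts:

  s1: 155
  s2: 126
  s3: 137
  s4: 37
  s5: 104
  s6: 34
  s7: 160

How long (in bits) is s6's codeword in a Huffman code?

Repeatedly merge the two smallest:
combine s6(34), s4(37) → 71
combine 71, s5(104) → 175
combine s2(126), s3(137) → 263
combine s1(155), s7(160) → 315
combine 175, 263 → 438
combine 315, 438 → 753
s6's leaf is at depth 4, giving a 4-bit codeword.

4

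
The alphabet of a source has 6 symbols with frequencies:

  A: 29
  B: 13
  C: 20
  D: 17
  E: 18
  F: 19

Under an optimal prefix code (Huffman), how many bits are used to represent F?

3

Build the tree from the bottom:
B(13) + D(17) → 30
E(18) + F(19) → 37
C(20) + A(29) → 49
30 + 37 → 67
49 + 67 → 116
F sits 3 levels below the root, so its codeword is 3 bits.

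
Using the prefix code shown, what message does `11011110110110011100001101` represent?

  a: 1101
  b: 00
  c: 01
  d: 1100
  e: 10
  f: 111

Read left to right; each codeword is recognised as soon as it completes (prefix code):
  1101→a | 111→f | 01→c | 10→e | 1100→d | 111→f | 00→b | 00→b | 1101→a
Decoded message: afcedfbba

afcedfbba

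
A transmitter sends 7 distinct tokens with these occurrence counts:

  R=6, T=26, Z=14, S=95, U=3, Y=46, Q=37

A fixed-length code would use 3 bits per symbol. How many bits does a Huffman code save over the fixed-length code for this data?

Fixed-length: 3 bits × 227 symbols = 681 bits.
Huffman merges:
combine U(3), R(6) → 9
combine 9, Z(14) → 23
combine 23, T(26) → 49
combine Q(37), Y(46) → 83
combine 49, 83 → 132
combine S(95), 132 → 227
Huffman total = 9 + 23 + 49 + 83 + 132 + 227 = 523 bits.
Saving = 681 − 523 = 158 bits.

158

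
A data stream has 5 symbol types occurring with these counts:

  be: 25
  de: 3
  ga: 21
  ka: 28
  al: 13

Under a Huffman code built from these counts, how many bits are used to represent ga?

2

Huffman merges, smallest pair first:
combine de(3), al(13) → 16
combine 16, ga(21) → 37
combine be(25), ka(28) → 53
combine 37, 53 → 90
ga sits 2 levels below the root, so its codeword is 2 bits.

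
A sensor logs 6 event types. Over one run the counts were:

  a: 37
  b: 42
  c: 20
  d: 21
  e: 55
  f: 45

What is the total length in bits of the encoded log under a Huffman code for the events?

Merge the two smallest weights repeatedly:
merge c(20) and d(21): 41
merge a(37) and 41: 78
merge b(42) and f(45): 87
merge e(55) and 78: 133
merge 87 and 133: 220
Each symbol's bit-cost is frequency × depth; summing gives 559 bits (equivalently 41 + 78 + 87 + 133 + 220).

559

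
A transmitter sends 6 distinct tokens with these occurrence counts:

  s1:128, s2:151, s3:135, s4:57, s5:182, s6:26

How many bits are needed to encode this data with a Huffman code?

1652

Build the Huffman tree bottom-up:
combine s6(26), s4(57) → 83
combine 83, s1(128) → 211
combine s3(135), s2(151) → 286
combine s5(182), 211 → 393
combine 286, 393 → 679
Each symbol's bit-cost is frequency × depth; summing gives 1652 bits (equivalently 83 + 211 + 286 + 393 + 679).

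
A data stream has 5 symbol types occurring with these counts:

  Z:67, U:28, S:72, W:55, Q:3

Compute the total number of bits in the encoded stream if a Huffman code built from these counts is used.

Merge the two smallest weights repeatedly:
merge Q(3) and U(28): 31
merge 31 and W(55): 86
merge Z(67) and S(72): 139
merge 86 and 139: 225
Each symbol's bit-cost is frequency × depth; summing gives 481 bits (equivalently 31 + 86 + 139 + 225).

481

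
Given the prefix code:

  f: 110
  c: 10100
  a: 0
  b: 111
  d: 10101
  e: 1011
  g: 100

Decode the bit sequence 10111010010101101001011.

Read left to right; each codeword is recognised as soon as it completes (prefix code):
  1011→e | 10100→c | 10101→d | 10100→c | 1011→e
Decoded message: ecdce

ecdce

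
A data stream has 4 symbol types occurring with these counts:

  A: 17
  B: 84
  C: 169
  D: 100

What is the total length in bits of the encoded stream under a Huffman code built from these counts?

Build the Huffman tree bottom-up:
combine A(17), B(84) → 101
combine D(100), 101 → 201
combine C(169), 201 → 370
The encoded length is the sum of every internal node's weight: 101 + 201 + 370 = 672 bits.

672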